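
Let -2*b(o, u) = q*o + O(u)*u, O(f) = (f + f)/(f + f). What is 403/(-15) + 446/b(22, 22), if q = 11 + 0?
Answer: -3327/110 ≈ -30.245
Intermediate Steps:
q = 11
O(f) = 1 (O(f) = (2*f)/((2*f)) = (2*f)*(1/(2*f)) = 1)
b(o, u) = -11*o/2 - u/2 (b(o, u) = -(11*o + 1*u)/2 = -(11*o + u)/2 = -(u + 11*o)/2 = -11*o/2 - u/2)
403/(-15) + 446/b(22, 22) = 403/(-15) + 446/(-11/2*22 - ½*22) = 403*(-1/15) + 446/(-121 - 11) = -403/15 + 446/(-132) = -403/15 + 446*(-1/132) = -403/15 - 223/66 = -3327/110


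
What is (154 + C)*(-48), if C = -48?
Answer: -5088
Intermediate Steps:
(154 + C)*(-48) = (154 - 48)*(-48) = 106*(-48) = -5088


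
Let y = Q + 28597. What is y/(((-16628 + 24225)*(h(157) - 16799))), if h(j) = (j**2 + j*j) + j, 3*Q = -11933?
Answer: 36929/372131448 ≈ 9.9236e-5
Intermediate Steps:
Q = -11933/3 (Q = (1/3)*(-11933) = -11933/3 ≈ -3977.7)
h(j) = j + 2*j**2 (h(j) = (j**2 + j**2) + j = 2*j**2 + j = j + 2*j**2)
y = 73858/3 (y = -11933/3 + 28597 = 73858/3 ≈ 24619.)
y/(((-16628 + 24225)*(h(157) - 16799))) = 73858/(3*(((-16628 + 24225)*(157*(1 + 2*157) - 16799)))) = 73858/(3*((7597*(157*(1 + 314) - 16799)))) = 73858/(3*((7597*(157*315 - 16799)))) = 73858/(3*((7597*(49455 - 16799)))) = 73858/(3*((7597*32656))) = (73858/3)/248087632 = (73858/3)*(1/248087632) = 36929/372131448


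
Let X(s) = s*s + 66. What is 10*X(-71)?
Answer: 51070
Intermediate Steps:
X(s) = 66 + s² (X(s) = s² + 66 = 66 + s²)
10*X(-71) = 10*(66 + (-71)²) = 10*(66 + 5041) = 10*5107 = 51070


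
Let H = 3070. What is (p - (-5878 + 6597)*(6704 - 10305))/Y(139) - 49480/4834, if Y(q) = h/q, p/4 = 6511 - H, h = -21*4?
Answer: -874474459489/203028 ≈ -4.3072e+6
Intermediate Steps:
h = -84
p = 13764 (p = 4*(6511 - 1*3070) = 4*(6511 - 3070) = 4*3441 = 13764)
Y(q) = -84/q
(p - (-5878 + 6597)*(6704 - 10305))/Y(139) - 49480/4834 = (13764 - (-5878 + 6597)*(6704 - 10305))/((-84/139)) - 49480/4834 = (13764 - 719*(-3601))/((-84*1/139)) - 49480*1/4834 = (13764 - 1*(-2589119))/(-84/139) - 24740/2417 = (13764 + 2589119)*(-139/84) - 24740/2417 = 2602883*(-139/84) - 24740/2417 = -361800737/84 - 24740/2417 = -874474459489/203028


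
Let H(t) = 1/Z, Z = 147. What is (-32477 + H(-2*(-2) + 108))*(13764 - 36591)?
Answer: 5189466266/7 ≈ 7.4135e+8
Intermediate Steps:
H(t) = 1/147
(-32477 + H(-2*(-2) + 108))*(13764 - 36591) = (-32477 + 1/147)*(13764 - 36591) = -4774118/147*(-22827) = 5189466266/7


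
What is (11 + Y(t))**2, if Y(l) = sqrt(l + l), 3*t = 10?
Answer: 383/3 + 44*sqrt(15)/3 ≈ 184.47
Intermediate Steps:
t = 10/3 (t = (1/3)*10 = 10/3 ≈ 3.3333)
Y(l) = sqrt(2)*sqrt(l) (Y(l) = sqrt(2*l) = sqrt(2)*sqrt(l))
(11 + Y(t))**2 = (11 + sqrt(2)*sqrt(10/3))**2 = (11 + sqrt(2)*(sqrt(30)/3))**2 = (11 + 2*sqrt(15)/3)**2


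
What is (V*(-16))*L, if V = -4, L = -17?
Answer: -1088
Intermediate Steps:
(V*(-16))*L = -4*(-16)*(-17) = 64*(-17) = -1088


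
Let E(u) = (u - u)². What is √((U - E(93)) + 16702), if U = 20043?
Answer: √36745 ≈ 191.69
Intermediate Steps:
E(u) = 0 (E(u) = 0² = 0)
√((U - E(93)) + 16702) = √((20043 - 1*0) + 16702) = √((20043 + 0) + 16702) = √(20043 + 16702) = √36745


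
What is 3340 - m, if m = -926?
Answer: 4266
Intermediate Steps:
3340 - m = 3340 - 1*(-926) = 3340 + 926 = 4266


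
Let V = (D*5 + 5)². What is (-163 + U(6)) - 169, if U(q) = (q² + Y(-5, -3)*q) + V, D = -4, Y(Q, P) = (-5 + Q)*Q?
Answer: 229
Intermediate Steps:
Y(Q, P) = Q*(-5 + Q)
V = 225 (V = (-4*5 + 5)² = (-20 + 5)² = (-15)² = 225)
U(q) = 225 + q² + 50*q (U(q) = (q² + (-5*(-5 - 5))*q) + 225 = (q² + (-5*(-10))*q) + 225 = (q² + 50*q) + 225 = 225 + q² + 50*q)
(-163 + U(6)) - 169 = (-163 + (225 + 6² + 50*6)) - 169 = (-163 + (225 + 36 + 300)) - 169 = (-163 + 561) - 169 = 398 - 169 = 229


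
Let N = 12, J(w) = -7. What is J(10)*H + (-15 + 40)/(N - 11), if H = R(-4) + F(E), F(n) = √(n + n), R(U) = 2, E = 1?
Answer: 11 - 7*√2 ≈ 1.1005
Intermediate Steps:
F(n) = √2*√n (F(n) = √(2*n) = √2*√n)
H = 2 + √2 (H = 2 + √2*√1 = 2 + √2*1 = 2 + √2 ≈ 3.4142)
J(10)*H + (-15 + 40)/(N - 11) = -7*(2 + √2) + (-15 + 40)/(12 - 11) = (-14 - 7*√2) + 25/1 = (-14 - 7*√2) + 25*1 = (-14 - 7*√2) + 25 = 11 - 7*√2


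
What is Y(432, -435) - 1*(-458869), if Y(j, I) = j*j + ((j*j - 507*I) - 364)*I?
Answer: -176314682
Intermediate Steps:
Y(j, I) = j**2 + I*(-364 + j**2 - 507*I) (Y(j, I) = j**2 + ((j**2 - 507*I) - 364)*I = j**2 + (-364 + j**2 - 507*I)*I = j**2 + I*(-364 + j**2 - 507*I))
Y(432, -435) - 1*(-458869) = (432**2 - 507*(-435)**2 - 364*(-435) - 435*432**2) - 1*(-458869) = (186624 - 507*189225 + 158340 - 435*186624) + 458869 = (186624 - 95937075 + 158340 - 81181440) + 458869 = -176773551 + 458869 = -176314682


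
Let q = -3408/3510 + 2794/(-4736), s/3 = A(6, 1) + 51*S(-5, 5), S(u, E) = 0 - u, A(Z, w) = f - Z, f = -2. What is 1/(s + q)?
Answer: 1385280/1024330211 ≈ 0.0013524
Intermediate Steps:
A(Z, w) = -2 - Z
S(u, E) = -u
s = 741 (s = 3*((-2 - 1*6) + 51*(-1*(-5))) = 3*((-2 - 6) + 51*5) = 3*(-8 + 255) = 3*247 = 741)
q = -2162269/1385280 (q = -3408*1/3510 + 2794*(-1/4736) = -568/585 - 1397/2368 = -2162269/1385280 ≈ -1.5609)
1/(s + q) = 1/(741 - 2162269/1385280) = 1/(1024330211/1385280) = 1385280/1024330211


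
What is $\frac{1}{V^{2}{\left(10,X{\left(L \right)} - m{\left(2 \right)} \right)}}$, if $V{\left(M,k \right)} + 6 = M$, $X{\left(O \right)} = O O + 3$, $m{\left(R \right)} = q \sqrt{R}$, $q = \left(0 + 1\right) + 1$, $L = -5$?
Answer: $\frac{1}{16} \approx 0.0625$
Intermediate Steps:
$q = 2$ ($q = 1 + 1 = 2$)
$m{\left(R \right)} = 2 \sqrt{R}$
$X{\left(O \right)} = 3 + O^{2}$ ($X{\left(O \right)} = O^{2} + 3 = 3 + O^{2}$)
$V{\left(M,k \right)} = -6 + M$
$\frac{1}{V^{2}{\left(10,X{\left(L \right)} - m{\left(2 \right)} \right)}} = \frac{1}{\left(-6 + 10\right)^{2}} = \frac{1}{4^{2}} = \frac{1}{16}$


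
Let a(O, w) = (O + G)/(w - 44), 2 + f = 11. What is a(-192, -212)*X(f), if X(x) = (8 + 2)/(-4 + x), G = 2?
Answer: 95/64 ≈ 1.4844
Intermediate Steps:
f = 9 (f = -2 + 11 = 9)
a(O, w) = (2 + O)/(-44 + w) (a(O, w) = (O + 2)/(w - 44) = (2 + O)/(-44 + w))
X(x) = 10/(-4 + x)
a(-192, -212)*X(f) = ((2 - 192)/(-44 - 212))*(10/(-4 + 9)) = (-190/(-256))*(10/5) = (-1/256*(-190))*(10*(⅕)) = (95/128)*2 = 95/64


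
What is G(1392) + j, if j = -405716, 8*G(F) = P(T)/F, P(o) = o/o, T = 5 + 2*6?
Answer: -4518053375/11136 ≈ -4.0572e+5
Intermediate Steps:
T = 17 (T = 5 + 12 = 17)
P(o) = 1
G(F) = 1/(8*F) (G(F) = (1/F)/8 = 1/(8*F))
G(1392) + j = (1/8)/1392 - 405716 = (1/8)*(1/1392) - 405716 = 1/11136 - 405716 = -4518053375/11136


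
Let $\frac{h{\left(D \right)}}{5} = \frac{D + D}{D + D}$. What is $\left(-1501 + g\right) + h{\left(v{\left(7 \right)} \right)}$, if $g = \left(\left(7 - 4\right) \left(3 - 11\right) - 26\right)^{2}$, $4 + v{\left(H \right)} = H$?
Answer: $1004$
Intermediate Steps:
$v{\left(H \right)} = -4 + H$
$h{\left(D \right)} = 5$ ($h{\left(D \right)} = 5 \frac{D + D}{D + D} = 5 \frac{2 D}{2 D} = 5 \cdot 2 D \frac{1}{2 D} = 5 \cdot 1 = 5$)
$g = 2500$ ($g = \left(3 \left(-8\right) - 26\right)^{2} = \left(-24 - 26\right)^{2} = \left(-50\right)^{2} = 2500$)
$\left(-1501 + g\right) + h{\left(v{\left(7 \right)} \right)} = \left(-1501 + 2500\right) + 5 = 999 + 5 = 1004$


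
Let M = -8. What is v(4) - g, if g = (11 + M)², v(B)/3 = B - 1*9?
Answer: -24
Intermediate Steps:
v(B) = -27 + 3*B (v(B) = 3*(B - 1*9) = 3*(B - 9) = 3*(-9 + B) = -27 + 3*B)
g = 9 (g = (11 - 8)² = 3² = 9)
v(4) - g = (-27 + 3*4) - 1*9 = (-27 + 12) - 9 = -15 - 9 = -24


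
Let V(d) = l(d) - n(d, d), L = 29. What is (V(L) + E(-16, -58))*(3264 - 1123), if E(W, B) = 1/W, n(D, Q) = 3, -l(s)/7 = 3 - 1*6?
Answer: 614467/16 ≈ 38404.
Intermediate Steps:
l(s) = 21 (l(s) = -7*(3 - 1*6) = -7*(3 - 6) = -7*(-3) = 21)
V(d) = 18 (V(d) = 21 - 1*3 = 21 - 3 = 18)
(V(L) + E(-16, -58))*(3264 - 1123) = (18 + 1/(-16))*(3264 - 1123) = (18 - 1/16)*2141 = (287/16)*2141 = 614467/16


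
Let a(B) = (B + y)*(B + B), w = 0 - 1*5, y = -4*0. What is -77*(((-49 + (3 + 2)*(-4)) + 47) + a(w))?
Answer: -2156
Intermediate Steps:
y = 0
w = -5 (w = 0 - 5 = -5)
a(B) = 2*B**2 (a(B) = (B + 0)*(B + B) = B*(2*B) = 2*B**2)
-77*(((-49 + (3 + 2)*(-4)) + 47) + a(w)) = -77*(((-49 + (3 + 2)*(-4)) + 47) + 2*(-5)**2) = -77*(((-49 + 5*(-4)) + 47) + 2*25) = -77*(((-49 - 20) + 47) + 50) = -77*((-69 + 47) + 50) = -77*(-22 + 50) = -77*28 = -2156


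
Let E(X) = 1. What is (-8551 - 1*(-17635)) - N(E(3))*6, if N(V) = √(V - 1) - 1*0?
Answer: 9084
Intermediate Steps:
N(V) = √(-1 + V) (N(V) = √(-1 + V) + 0 = √(-1 + V))
(-8551 - 1*(-17635)) - N(E(3))*6 = (-8551 - 1*(-17635)) - √(-1 + 1)*6 = (-8551 + 17635) - √0*6 = 9084 - 0*6 = 9084 - 1*0 = 9084 + 0 = 9084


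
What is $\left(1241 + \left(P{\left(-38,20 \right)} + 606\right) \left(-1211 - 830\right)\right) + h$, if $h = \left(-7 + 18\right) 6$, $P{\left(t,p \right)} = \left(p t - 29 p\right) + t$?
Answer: $1576959$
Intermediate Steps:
$P{\left(t,p \right)} = t - 29 p + p t$ ($P{\left(t,p \right)} = \left(- 29 p + p t\right) + t = t - 29 p + p t$)
$h = 66$ ($h = 11 \cdot 6 = 66$)
$\left(1241 + \left(P{\left(-38,20 \right)} + 606\right) \left(-1211 - 830\right)\right) + h = \left(1241 + \left(\left(-38 - 580 + 20 \left(-38\right)\right) + 606\right) \left(-1211 - 830\right)\right) + 66 = \left(1241 + \left(\left(-38 - 580 - 760\right) + 606\right) \left(-2041\right)\right) + 66 = \left(1241 + \left(-1378 + 606\right) \left(-2041\right)\right) + 66 = \left(1241 - -1575652\right) + 66 = \left(1241 + 1575652\right) + 66 = 1576893 + 66 = 1576959$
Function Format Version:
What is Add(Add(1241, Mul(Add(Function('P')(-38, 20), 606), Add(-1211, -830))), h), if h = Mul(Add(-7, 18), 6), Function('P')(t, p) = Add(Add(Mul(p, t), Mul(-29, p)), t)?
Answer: 1576959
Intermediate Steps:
Function('P')(t, p) = Add(t, Mul(-29, p), Mul(p, t)) (Function('P')(t, p) = Add(Add(Mul(-29, p), Mul(p, t)), t) = Add(t, Mul(-29, p), Mul(p, t)))
h = 66 (h = Mul(11, 6) = 66)
Add(Add(1241, Mul(Add(Function('P')(-38, 20), 606), Add(-1211, -830))), h) = Add(Add(1241, Mul(Add(Add(-38, Mul(-29, 20), Mul(20, -38)), 606), Add(-1211, -830))), 66) = Add(Add(1241, Mul(Add(Add(-38, -580, -760), 606), -2041)), 66) = Add(Add(1241, Mul(Add(-1378, 606), -2041)), 66) = Add(Add(1241, Mul(-772, -2041)), 66) = Add(Add(1241, 1575652), 66) = Add(1576893, 66) = 1576959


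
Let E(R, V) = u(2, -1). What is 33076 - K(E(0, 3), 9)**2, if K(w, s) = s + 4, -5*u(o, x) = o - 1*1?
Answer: 32907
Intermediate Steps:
u(o, x) = 1/5 - o/5 (u(o, x) = -(o - 1*1)/5 = -(o - 1)/5 = -(-1 + o)/5 = 1/5 - o/5)
E(R, V) = -1/5 (E(R, V) = 1/5 - 1/5*2 = 1/5 - 2/5 = -1/5)
K(w, s) = 4 + s
33076 - K(E(0, 3), 9)**2 = 33076 - (4 + 9)**2 = 33076 - 1*13**2 = 33076 - 1*169 = 33076 - 169 = 32907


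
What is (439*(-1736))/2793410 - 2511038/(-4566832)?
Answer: 28499659073/102879307880 ≈ 0.27702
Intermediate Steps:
(439*(-1736))/2793410 - 2511038/(-4566832) = -762104*1/2793410 - 2511038*(-1/4566832) = -12292/45055 + 1255519/2283416 = 28499659073/102879307880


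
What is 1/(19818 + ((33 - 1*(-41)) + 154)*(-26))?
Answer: 1/13890 ≈ 7.1994e-5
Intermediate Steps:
1/(19818 + ((33 - 1*(-41)) + 154)*(-26)) = 1/(19818 + ((33 + 41) + 154)*(-26)) = 1/(19818 + (74 + 154)*(-26)) = 1/(19818 + 228*(-26)) = 1/(19818 - 5928) = 1/13890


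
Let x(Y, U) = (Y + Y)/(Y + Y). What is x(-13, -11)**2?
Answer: 1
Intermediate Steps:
x(Y, U) = 1 (x(Y, U) = (2*Y)/((2*Y)) = (2*Y)*(1/(2*Y)) = 1)
x(-13, -11)**2 = 1**2 = 1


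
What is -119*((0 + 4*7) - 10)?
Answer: -2142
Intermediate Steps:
-119*((0 + 4*7) - 10) = -119*((0 + 28) - 10) = -119*(28 - 10) = -119*18 = -2142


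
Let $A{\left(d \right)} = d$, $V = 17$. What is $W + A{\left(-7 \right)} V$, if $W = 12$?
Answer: $-107$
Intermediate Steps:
$W + A{\left(-7 \right)} V = 12 - 119 = -107$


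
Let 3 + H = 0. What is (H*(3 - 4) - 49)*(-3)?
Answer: 138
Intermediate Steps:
H = -3 (H = -3 + 0 = -3)
(H*(3 - 4) - 49)*(-3) = (-3*(3 - 4) - 49)*(-3) = (-3*(-1) - 49)*(-3) = (3 - 49)*(-3) = -46*(-3) = 138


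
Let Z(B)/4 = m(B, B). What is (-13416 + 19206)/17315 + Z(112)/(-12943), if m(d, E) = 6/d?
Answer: 209821527/627502526 ≈ 0.33438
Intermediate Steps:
Z(B) = 24/B (Z(B) = 4*(6/B) = 24/B)
(-13416 + 19206)/17315 + Z(112)/(-12943) = (-13416 + 19206)/17315 + (24/112)/(-12943) = 5790*(1/17315) + (24*(1/112))*(-1/12943) = 1158/3463 + (3/14)*(-1/12943) = 1158/3463 - 3/181202 = 209821527/627502526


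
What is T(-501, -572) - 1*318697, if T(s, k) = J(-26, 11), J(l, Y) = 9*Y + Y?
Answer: -318587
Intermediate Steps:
J(l, Y) = 10*Y
T(s, k) = 110 (T(s, k) = 10*11 = 110)
T(-501, -572) - 1*318697 = 110 - 1*318697 = 110 - 318697 = -318587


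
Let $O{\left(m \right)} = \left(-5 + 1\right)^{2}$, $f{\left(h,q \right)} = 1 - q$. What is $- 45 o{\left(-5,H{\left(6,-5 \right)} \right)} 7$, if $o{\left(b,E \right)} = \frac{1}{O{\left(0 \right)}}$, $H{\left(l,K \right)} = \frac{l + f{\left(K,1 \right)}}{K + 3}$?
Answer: $- \frac{315}{16} \approx -19.688$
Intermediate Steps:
$O{\left(m \right)} = 16$ ($O{\left(m \right)} = \left(-4\right)^{2} = 16$)
$H{\left(l,K \right)} = \frac{l}{3 + K}$ ($H{\left(l,K \right)} = \frac{l + \left(1 - 1\right)}{K + 3} = \frac{l + \left(1 - 1\right)}{3 + K} = \frac{l + 0}{3 + K} = \frac{l}{3 + K}$)
$o{\left(b,E \right)} = \frac{1}{16}$
$- 45 o{\left(-5,H{\left(6,-5 \right)} \right)} 7 = \left(-45\right) \frac{1}{16} \cdot 7 = \left(- \frac{45}{16}\right) 7 = - \frac{315}{16}$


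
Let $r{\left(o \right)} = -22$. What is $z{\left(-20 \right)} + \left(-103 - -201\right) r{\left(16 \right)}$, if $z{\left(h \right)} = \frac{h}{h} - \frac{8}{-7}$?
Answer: $- \frac{15077}{7} \approx -2153.9$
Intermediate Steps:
$z{\left(h \right)} = \frac{15}{7}$ ($z{\left(h \right)} = 1 - - \frac{8}{7} = 1 + \frac{8}{7} = \frac{15}{7}$)
$z{\left(-20 \right)} + \left(-103 - -201\right) r{\left(16 \right)} = \frac{15}{7} + \left(-103 - -201\right) \left(-22\right) = \frac{15}{7} + \left(-103 + 201\right) \left(-22\right) = \frac{15}{7} + 98 \left(-22\right) = \frac{15}{7} - 2156 = - \frac{15077}{7}$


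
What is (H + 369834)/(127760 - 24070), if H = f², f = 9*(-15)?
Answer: 388059/103690 ≈ 3.7425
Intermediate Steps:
f = -135
H = 18225 (H = (-135)² = 18225)
(H + 369834)/(127760 - 24070) = (18225 + 369834)/(127760 - 24070) = 388059/103690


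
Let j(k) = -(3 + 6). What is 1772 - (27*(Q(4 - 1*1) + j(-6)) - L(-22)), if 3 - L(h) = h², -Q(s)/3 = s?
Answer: 1777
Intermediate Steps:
Q(s) = -3*s
L(h) = 3 - h²
j(k) = -9 (j(k) = -1*9 = -9)
1772 - (27*(Q(4 - 1*1) + j(-6)) - L(-22)) = 1772 - (27*(-3*(4 - 1*1) - 9) - (3 - 1*(-22)²)) = 1772 - (27*(-3*(4 - 1) - 9) - (3 - 1*484)) = 1772 - (27*(-3*3 - 9) - (3 - 484)) = 1772 - (27*(-9 - 9) - 1*(-481)) = 1772 - (27*(-18) + 481) = 1772 - (-486 + 481) = 1772 - 1*(-5) = 1772 + 5 = 1777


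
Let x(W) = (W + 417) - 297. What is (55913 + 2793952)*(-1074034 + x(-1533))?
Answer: -3064878764655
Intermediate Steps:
x(W) = 120 + W (x(W) = (417 + W) - 297 = 120 + W)
(55913 + 2793952)*(-1074034 + x(-1533)) = (55913 + 2793952)*(-1074034 + (120 - 1533)) = 2849865*(-1074034 - 1413) = 2849865*(-1075447) = -3064878764655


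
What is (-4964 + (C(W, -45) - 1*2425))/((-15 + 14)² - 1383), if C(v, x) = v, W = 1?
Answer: 3694/691 ≈ 5.3459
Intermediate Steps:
(-4964 + (C(W, -45) - 1*2425))/((-15 + 14)² - 1383) = (-4964 + (1 - 1*2425))/((-15 + 14)² - 1383) = (-4964 + (1 - 2425))/((-1)² - 1383) = (-4964 - 2424)/(1 - 1383) = -7388/(-1382) = -7388*(-1/1382) = 3694/691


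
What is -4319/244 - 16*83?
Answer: -328351/244 ≈ -1345.7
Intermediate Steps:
-4319/244 - 16*83 = -4319*1/244 - 1328 = -4319/244 - 1328 = -328351/244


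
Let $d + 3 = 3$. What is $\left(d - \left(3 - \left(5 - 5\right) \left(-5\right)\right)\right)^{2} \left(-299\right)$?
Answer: $-2691$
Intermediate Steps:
$d = 0$ ($d = -3 + 3 = 0$)
$\left(d - \left(3 - \left(5 - 5\right) \left(-5\right)\right)\right)^{2} \left(-299\right) = \left(0 - \left(3 - \left(5 - 5\right) \left(-5\right)\right)\right)^{2} \left(-299\right) = \left(0 + \left(-3 + 0 \left(-5\right)\right)\right)^{2} \left(-299\right) = \left(0 + \left(-3 + 0\right)\right)^{2} \left(-299\right) = \left(0 - 3\right)^{2} \left(-299\right) = \left(-3\right)^{2} \left(-299\right) = 9 \left(-299\right) = -2691$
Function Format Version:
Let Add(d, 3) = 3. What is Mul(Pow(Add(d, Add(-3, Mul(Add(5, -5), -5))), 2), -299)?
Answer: -2691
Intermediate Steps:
d = 0 (d = Add(-3, 3) = 0)
Mul(Pow(Add(d, Add(-3, Mul(Add(5, -5), -5))), 2), -299) = Mul(Pow(Add(0, Add(-3, Mul(Add(5, -5), -5))), 2), -299) = Mul(Pow(Add(0, Add(-3, Mul(0, -5))), 2), -299) = Mul(Pow(Add(0, Add(-3, 0)), 2), -299) = Mul(Pow(Add(0, -3), 2), -299) = Mul(Pow(-3, 2), -299) = Mul(9, -299) = -2691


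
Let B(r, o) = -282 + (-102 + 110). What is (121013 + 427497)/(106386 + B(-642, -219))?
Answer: 274255/53056 ≈ 5.1692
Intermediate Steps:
B(r, o) = -274 (B(r, o) = -282 + 8 = -274)
(121013 + 427497)/(106386 + B(-642, -219)) = (121013 + 427497)/(106386 - 274) = 548510/106112 = 548510*(1/106112) = 274255/53056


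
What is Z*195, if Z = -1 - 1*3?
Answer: -780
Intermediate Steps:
Z = -4 (Z = -1 - 3 = -4)
Z*195 = -4*195 = -780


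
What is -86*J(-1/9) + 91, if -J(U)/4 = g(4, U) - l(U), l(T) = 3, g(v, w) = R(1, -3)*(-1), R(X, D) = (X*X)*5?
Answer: -2661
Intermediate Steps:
R(X, D) = 5*X**2 (R(X, D) = X**2*5 = 5*X**2)
g(v, w) = -5 (g(v, w) = (5*1**2)*(-1) = (5*1)*(-1) = 5*(-1) = -5)
J(U) = 32 (J(U) = -4*(-5 - 1*3) = -4*(-5 - 3) = -4*(-8) = 32)
-86*J(-1/9) + 91 = -86*32 + 91 = -2752 + 91 = -2661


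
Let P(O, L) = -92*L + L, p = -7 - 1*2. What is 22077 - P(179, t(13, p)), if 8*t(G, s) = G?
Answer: 177799/8 ≈ 22225.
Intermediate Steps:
p = -9 (p = -7 - 2 = -9)
t(G, s) = G/8
P(O, L) = -91*L
22077 - P(179, t(13, p)) = 22077 - (-91)*(⅛)*13 = 22077 - (-91)*13/8 = 22077 - 1*(-1183/8) = 22077 + 1183/8 = 177799/8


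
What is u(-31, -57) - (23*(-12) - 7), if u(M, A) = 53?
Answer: 336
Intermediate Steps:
u(-31, -57) - (23*(-12) - 7) = 53 - (23*(-12) - 7) = 53 - (-276 - 7) = 53 - 1*(-283) = 53 + 283 = 336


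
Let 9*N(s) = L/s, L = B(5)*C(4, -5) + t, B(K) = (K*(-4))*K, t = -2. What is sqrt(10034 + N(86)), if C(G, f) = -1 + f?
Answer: sqrt(166988651)/129 ≈ 100.17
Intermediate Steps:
B(K) = -4*K**2 (B(K) = (-4*K)*K = -4*K**2)
L = 598 (L = (-4*5**2)*(-1 - 5) - 2 = -4*25*(-6) - 2 = -100*(-6) - 2 = 600 - 2 = 598)
N(s) = 598/(9*s) (N(s) = (598/s)/9 = 598/(9*s))
sqrt(10034 + N(86)) = sqrt(10034 + (598/9)/86) = sqrt(10034 + (598/9)*(1/86)) = sqrt(10034 + 299/387) = sqrt(3883457/387) = sqrt(166988651)/129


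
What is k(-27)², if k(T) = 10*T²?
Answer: 53144100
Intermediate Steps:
k(-27)² = (10*(-27)²)² = (10*729)² = 7290² = 53144100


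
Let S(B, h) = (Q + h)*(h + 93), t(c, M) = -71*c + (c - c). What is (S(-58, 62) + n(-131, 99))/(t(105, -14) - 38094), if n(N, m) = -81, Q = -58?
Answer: -77/6507 ≈ -0.011833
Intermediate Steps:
t(c, M) = -71*c (t(c, M) = -71*c + 0 = -71*c)
S(B, h) = (-58 + h)*(93 + h) (S(B, h) = (-58 + h)*(h + 93) = (-58 + h)*(93 + h))
(S(-58, 62) + n(-131, 99))/(t(105, -14) - 38094) = ((-5394 + 62**2 + 35*62) - 81)/(-71*105 - 38094) = ((-5394 + 3844 + 2170) - 81)/(-7455 - 38094) = (620 - 81)/(-45549) = 539*(-1/45549) = -77/6507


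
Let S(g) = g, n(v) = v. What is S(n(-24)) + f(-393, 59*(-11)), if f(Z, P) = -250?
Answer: -274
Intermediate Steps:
S(n(-24)) + f(-393, 59*(-11)) = -24 - 250 = -274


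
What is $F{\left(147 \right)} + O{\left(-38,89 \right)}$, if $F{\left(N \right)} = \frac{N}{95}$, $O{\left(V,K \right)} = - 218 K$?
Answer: $- \frac{1843043}{95} \approx -19400.0$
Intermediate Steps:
$F{\left(N \right)} = \frac{N}{95}$ ($F{\left(N \right)} = N \frac{1}{95} = \frac{N}{95}$)
$F{\left(147 \right)} + O{\left(-38,89 \right)} = \frac{1}{95} \cdot 147 - 19402 = \frac{147}{95} - 19402 = - \frac{1843043}{95}$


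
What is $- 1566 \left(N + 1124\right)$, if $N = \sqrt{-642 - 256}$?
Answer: $-1760184 - 1566 i \sqrt{898} \approx -1.7602 \cdot 10^{6} - 46928.0 i$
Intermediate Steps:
$N = i \sqrt{898}$ ($N = \sqrt{-898} = i \sqrt{898} \approx 29.967 i$)
$- 1566 \left(N + 1124\right) = - 1566 \left(i \sqrt{898} + 1124\right) = - 1566 \left(1124 + i \sqrt{898}\right) = -1760184 - 1566 i \sqrt{898}$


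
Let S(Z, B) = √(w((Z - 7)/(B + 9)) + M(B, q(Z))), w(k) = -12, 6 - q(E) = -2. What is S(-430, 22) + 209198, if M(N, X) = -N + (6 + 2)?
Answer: 209198 + I*√26 ≈ 2.092e+5 + 5.099*I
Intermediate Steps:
q(E) = 8 (q(E) = 6 - 1*(-2) = 6 + 2 = 8)
M(N, X) = 8 - N (M(N, X) = -N + 8 = 8 - N)
S(Z, B) = √(-4 - B) (S(Z, B) = √(-12 + (8 - B)) = √(-4 - B))
S(-430, 22) + 209198 = √(-4 - 1*22) + 209198 = √(-4 - 22) + 209198 = √(-26) + 209198 = I*√26 + 209198 = 209198 + I*√26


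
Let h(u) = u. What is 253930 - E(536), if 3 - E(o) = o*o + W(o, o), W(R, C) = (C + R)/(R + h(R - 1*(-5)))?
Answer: 582898243/1077 ≈ 5.4122e+5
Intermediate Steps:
W(R, C) = (C + R)/(5 + 2*R) (W(R, C) = (C + R)/(R + (R - 1*(-5))) = (C + R)/(R + (R + 5)) = (C + R)/(R + (5 + R)) = (C + R)/(5 + 2*R))
E(o) = 3 - o² - 2*o/(5 + 2*o) (E(o) = 3 - (o*o + (o + o)/(5 + 2*o)) = 3 - (o² + (2*o)/(5 + 2*o)) = 3 - (o² + 2*o/(5 + 2*o)) = 3 + (-o² - 2*o/(5 + 2*o)) = 3 - o² - 2*o/(5 + 2*o))
253930 - E(536) = 253930 - (-2*536 + (3 - 1*536²)*(5 + 2*536))/(5 + 2*536) = 253930 - (-1072 + (3 - 1*287296)*(5 + 1072))/(5 + 1072) = 253930 - (-1072 + (3 - 287296)*1077)/1077 = 253930 - (-1072 - 287293*1077)/1077 = 253930 - (-1072 - 309414561)/1077 = 253930 - (-309415633)/1077 = 253930 - 1*(-309415633/1077) = 253930 + 309415633/1077 = 582898243/1077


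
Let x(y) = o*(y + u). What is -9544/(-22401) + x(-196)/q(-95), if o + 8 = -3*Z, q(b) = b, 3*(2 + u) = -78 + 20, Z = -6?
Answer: 522016/22401 ≈ 23.303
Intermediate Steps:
u = -64/3 (u = -2 + (-78 + 20)/3 = -2 + (⅓)*(-58) = -2 - 58/3 = -64/3 ≈ -21.333)
o = 10 (o = -8 - 3*(-6) = -8 + 18 = 10)
x(y) = -640/3 + 10*y (x(y) = 10*(y - 64/3) = 10*(-64/3 + y) = -640/3 + 10*y)
-9544/(-22401) + x(-196)/q(-95) = -9544/(-22401) + (-640/3 + 10*(-196))/(-95) = -9544*(-1/22401) + (-640/3 - 1960)*(-1/95) = 9544/22401 - 6520/3*(-1/95) = 9544/22401 + 1304/57 = 522016/22401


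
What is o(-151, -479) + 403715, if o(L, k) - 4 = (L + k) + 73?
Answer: 403162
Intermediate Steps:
o(L, k) = 77 + L + k (o(L, k) = 4 + ((L + k) + 73) = 4 + (73 + L + k) = 77 + L + k)
o(-151, -479) + 403715 = (77 - 151 - 479) + 403715 = -553 + 403715 = 403162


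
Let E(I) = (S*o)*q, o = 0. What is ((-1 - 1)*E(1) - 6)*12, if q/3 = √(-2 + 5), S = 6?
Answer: -72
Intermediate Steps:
q = 3*√3 (q = 3*√(-2 + 5) = 3*√3 ≈ 5.1962)
E(I) = 0 (E(I) = (6*0)*(3*√3) = 0*(3*√3) = 0)
((-1 - 1)*E(1) - 6)*12 = ((-1 - 1)*0 - 6)*12 = (-2*0 - 6)*12 = (0 - 6)*12 = -6*12 = -72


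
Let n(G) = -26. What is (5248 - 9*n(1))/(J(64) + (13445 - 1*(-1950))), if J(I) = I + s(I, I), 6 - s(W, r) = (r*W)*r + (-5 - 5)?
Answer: -5482/246669 ≈ -0.022224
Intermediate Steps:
s(W, r) = 16 - W*r² (s(W, r) = 6 - ((r*W)*r + (-5 - 5)) = 6 - ((W*r)*r - 10) = 6 - (W*r² - 10) = 6 - (-10 + W*r²) = 6 + (10 - W*r²) = 16 - W*r²)
J(I) = 16 + I - I³ (J(I) = I + (16 - I*I²) = I + (16 - I³) = 16 + I - I³)
(5248 - 9*n(1))/(J(64) + (13445 - 1*(-1950))) = (5248 - 9*(-26))/((16 + 64 - 1*64³) + (13445 - 1*(-1950))) = (5248 + 234)/((16 + 64 - 1*262144) + (13445 + 1950)) = 5482/((16 + 64 - 262144) + 15395) = 5482/(-262064 + 15395) = 5482/(-246669) = 5482*(-1/246669) = -5482/246669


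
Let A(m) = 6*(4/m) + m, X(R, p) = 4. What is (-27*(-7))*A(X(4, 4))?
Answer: 1890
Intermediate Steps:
A(m) = m + 24/m (A(m) = 24/m + m = m + 24/m)
(-27*(-7))*A(X(4, 4)) = (-27*(-7))*(4 + 24/4) = 189*(4 + 24*(¼)) = 189*(4 + 6) = 189*10 = 1890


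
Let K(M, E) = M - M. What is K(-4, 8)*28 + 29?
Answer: 29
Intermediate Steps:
K(M, E) = 0
K(-4, 8)*28 + 29 = 0*28 + 29 = 0 + 29 = 29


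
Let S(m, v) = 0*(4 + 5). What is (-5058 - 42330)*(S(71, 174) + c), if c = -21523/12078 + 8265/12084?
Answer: 504676097/9699 ≈ 52034.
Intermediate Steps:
S(m, v) = 0 (S(m, v) = 0*9 = 0)
c = -1405783/1280268 (c = -21523*1/12078 + 8265*(1/12084) = -21523/12078 + 145/212 = -1405783/1280268 ≈ -1.0980)
(-5058 - 42330)*(S(71, 174) + c) = (-5058 - 42330)*(0 - 1405783/1280268) = -47388*(-1405783/1280268) = 504676097/9699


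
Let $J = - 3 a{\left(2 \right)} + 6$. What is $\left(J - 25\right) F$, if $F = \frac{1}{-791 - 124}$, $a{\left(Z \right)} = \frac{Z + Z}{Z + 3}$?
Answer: $\frac{107}{4575} \approx 0.023388$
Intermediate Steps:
$a{\left(Z \right)} = \frac{2 Z}{3 + Z}$
$J = \frac{18}{5}$ ($J = - 3 \cdot 2 \cdot 2 \frac{1}{3 + 2} + 6 = - 3 \cdot 2 \cdot 2 \cdot \frac{1}{5} + 6 = \left(-3\right) \frac{4}{5} + 6 = - \frac{12}{5} + 6 = \frac{18}{5} \approx 3.6$)
$F = - \frac{1}{915}$ ($F = \frac{1}{-915} = - \frac{1}{915} \approx -0.0010929$)
$\left(J - 25\right) F = \left(\frac{18}{5} - 25\right) \left(- \frac{1}{915}\right) = \left(- \frac{107}{5}\right) \left(- \frac{1}{915}\right) = \frac{107}{4575}$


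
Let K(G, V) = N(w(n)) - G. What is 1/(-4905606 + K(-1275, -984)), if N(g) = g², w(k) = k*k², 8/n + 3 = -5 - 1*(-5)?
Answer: -729/3574995155 ≈ -2.0392e-7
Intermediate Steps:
n = -8/3 (n = 8/(-3 + (-5 - 1*(-5))) = 8/(-3 + (-5 + 5)) = 8/(-3 + 0) = 8/(-3) = 8*(-⅓) = -8/3 ≈ -2.6667)
w(k) = k³
K(G, V) = 262144/729 - G (K(G, V) = ((-8/3)³)² - G = (-512/27)² - G = 262144/729 - G)
1/(-4905606 + K(-1275, -984)) = 1/(-4905606 + (262144/729 - 1*(-1275))) = 1/(-4905606 + (262144/729 + 1275)) = 1/(-4905606 + 1191619/729) = 1/(-3574995155/729) = -729/3574995155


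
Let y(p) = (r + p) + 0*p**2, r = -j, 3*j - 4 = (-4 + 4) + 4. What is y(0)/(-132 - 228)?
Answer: 1/135 ≈ 0.0074074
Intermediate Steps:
j = 8/3 (j = 4/3 + ((-4 + 4) + 4)/3 = 4/3 + (0 + 4)/3 = 4/3 + (1/3)*4 = 4/3 + 4/3 = 8/3 ≈ 2.6667)
r = -8/3 (r = -1*8/3 = -8/3 ≈ -2.6667)
y(p) = -8/3 + p (y(p) = (-8/3 + p) + 0*p**2 = (-8/3 + p) + 0 = -8/3 + p)
y(0)/(-132 - 228) = (-8/3 + 0)/(-132 - 228) = -8/3/(-360) = -1/360*(-8/3) = 1/135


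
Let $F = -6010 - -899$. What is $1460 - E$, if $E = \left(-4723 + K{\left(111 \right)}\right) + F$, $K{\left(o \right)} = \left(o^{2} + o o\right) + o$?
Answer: $-13459$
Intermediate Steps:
$K{\left(o \right)} = o + 2 o^{2}$ ($K{\left(o \right)} = \left(o^{2} + o^{2}\right) + o = 2 o^{2} + o = o + 2 o^{2}$)
$F = -5111$ ($F = -6010 + 899 = -5111$)
$E = 14919$ ($E = \left(-4723 + 111 \left(1 + 2 \cdot 111\right)\right) - 5111 = \left(-4723 + 111 \left(1 + 222\right)\right) - 5111 = \left(-4723 + 111 \cdot 223\right) - 5111 = \left(-4723 + 24753\right) - 5111 = 20030 - 5111 = 14919$)
$1460 - E = 1460 - 14919 = -13459$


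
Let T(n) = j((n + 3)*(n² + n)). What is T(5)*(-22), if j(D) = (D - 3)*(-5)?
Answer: 26070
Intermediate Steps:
j(D) = 15 - 5*D (j(D) = (-3 + D)*(-5) = 15 - 5*D)
T(n) = 15 - 5*(3 + n)*(n + n²) (T(n) = 15 - 5*(n + 3)*(n² + n) = 15 - 5*(3 + n)*(n + n²))
T(5)*(-22) = (15 - 5*5*(3 + 5² + 4*5))*(-22) = (15 - 5*5*(3 + 25 + 20))*(-22) = (15 - 5*5*48)*(-22) = (15 - 1200)*(-22) = -1185*(-22) = 26070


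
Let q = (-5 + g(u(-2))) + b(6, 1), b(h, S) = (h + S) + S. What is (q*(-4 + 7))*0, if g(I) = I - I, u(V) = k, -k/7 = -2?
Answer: 0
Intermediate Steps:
b(h, S) = h + 2*S (b(h, S) = (S + h) + S = h + 2*S)
k = 14 (k = -7*(-2) = 14)
u(V) = 14
g(I) = 0
q = 3 (q = (-5 + 0) + (6 + 2*1) = -5 + (6 + 2) = -5 + 8 = 3)
(q*(-4 + 7))*0 = (3*(-4 + 7))*0 = (3*3)*0 = 9*0 = 0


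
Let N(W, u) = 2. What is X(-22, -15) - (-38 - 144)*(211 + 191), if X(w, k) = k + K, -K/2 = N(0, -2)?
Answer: 73145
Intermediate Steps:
K = -4 (K = -2*2 = -4)
X(w, k) = -4 + k (X(w, k) = k - 4 = -4 + k)
X(-22, -15) - (-38 - 144)*(211 + 191) = (-4 - 15) - (-38 - 144)*(211 + 191) = -19 - (-182)*402 = -19 - 1*(-73164) = -19 + 73164 = 73145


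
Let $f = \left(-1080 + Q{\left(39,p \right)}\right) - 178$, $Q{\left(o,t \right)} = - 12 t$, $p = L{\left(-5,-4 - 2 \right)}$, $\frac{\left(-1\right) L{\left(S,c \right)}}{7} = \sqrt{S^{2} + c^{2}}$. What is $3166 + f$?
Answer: $1908 + 84 \sqrt{61} \approx 2564.1$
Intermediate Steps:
$L{\left(S,c \right)} = - 7 \sqrt{S^{2} + c^{2}}$
$p = - 7 \sqrt{61}$ ($p = - 7 \sqrt{\left(-5\right)^{2} + \left(-4 - 2\right)^{2}} = - 7 \sqrt{25 + \left(-6\right)^{2}} = - 7 \sqrt{25 + 36} = - 7 \sqrt{61} \approx -54.672$)
$f = -1258 + 84 \sqrt{61}$ ($f = \left(-1080 - 12 \left(- 7 \sqrt{61}\right)\right) - 178 = \left(-1080 + 84 \sqrt{61}\right) - 178 = -1258 + 84 \sqrt{61} \approx -601.94$)
$3166 + f = 3166 - \left(1258 - 84 \sqrt{61}\right) = 1908 + 84 \sqrt{61}$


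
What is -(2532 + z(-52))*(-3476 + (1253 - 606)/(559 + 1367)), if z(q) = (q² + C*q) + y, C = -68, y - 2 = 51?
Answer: 59075688425/1926 ≈ 3.0673e+7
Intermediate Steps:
y = 53 (y = 2 + 51 = 53)
z(q) = 53 + q² - 68*q (z(q) = (q² - 68*q) + 53 = 53 + q² - 68*q)
-(2532 + z(-52))*(-3476 + (1253 - 606)/(559 + 1367)) = -(2532 + (53 + (-52)² - 68*(-52)))*(-3476 + (1253 - 606)/(559 + 1367)) = -(2532 + (53 + 2704 + 3536))*(-3476 + 647/1926) = -(2532 + 6293)*(-3476 + 647*(1/1926)) = -8825*(-3476 + 647/1926) = -8825*(-6694129)/1926 = -1*(-59075688425/1926) = 59075688425/1926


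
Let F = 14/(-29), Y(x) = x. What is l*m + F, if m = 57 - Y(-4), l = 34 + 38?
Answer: 127354/29 ≈ 4391.5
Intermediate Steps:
l = 72
m = 61 (m = 57 - 1*(-4) = 57 + 4 = 61)
F = -14/29 (F = 14*(-1/29) = -14/29 ≈ -0.48276)
l*m + F = 72*61 - 14/29 = 4392 - 14/29 = 127354/29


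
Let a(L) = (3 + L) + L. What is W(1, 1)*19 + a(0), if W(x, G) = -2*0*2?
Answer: 3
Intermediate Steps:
W(x, G) = 0 (W(x, G) = 0*2 = 0)
a(L) = 3 + 2*L
W(1, 1)*19 + a(0) = 0*19 + (3 + 2*0) = 0 + (3 + 0) = 0 + 3 = 3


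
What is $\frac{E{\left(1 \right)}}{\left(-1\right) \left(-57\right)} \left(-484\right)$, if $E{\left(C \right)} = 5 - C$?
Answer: $- \frac{1936}{57} \approx -33.965$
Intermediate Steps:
$\frac{E{\left(1 \right)}}{\left(-1\right) \left(-57\right)} \left(-484\right) = \frac{5 - 1}{\left(-1\right) \left(-57\right)} \left(-484\right) = \frac{5 - 1}{57} \left(-484\right) = 4 \cdot \frac{1}{57} \left(-484\right) = \frac{4}{57} \left(-484\right) = - \frac{1936}{57}$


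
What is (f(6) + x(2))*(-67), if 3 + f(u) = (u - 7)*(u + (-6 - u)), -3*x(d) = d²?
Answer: -335/3 ≈ -111.67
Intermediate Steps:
x(d) = -d²/3
f(u) = 39 - 6*u (f(u) = -3 + (u - 7)*(u + (-6 - u)) = -3 + (-7 + u)*(-6) = -3 + (42 - 6*u) = 39 - 6*u)
(f(6) + x(2))*(-67) = ((39 - 6*6) - ⅓*2²)*(-67) = ((39 - 36) - ⅓*4)*(-67) = (3 - 4/3)*(-67) = (5/3)*(-67) = -335/3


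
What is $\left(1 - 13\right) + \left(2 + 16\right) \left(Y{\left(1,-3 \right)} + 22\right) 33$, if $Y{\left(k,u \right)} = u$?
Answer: $11274$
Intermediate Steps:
$\left(1 - 13\right) + \left(2 + 16\right) \left(Y{\left(1,-3 \right)} + 22\right) 33 = \left(1 - 13\right) + \left(2 + 16\right) \left(-3 + 22\right) 33 = -12 + 18 \cdot 19 \cdot 33 = -12 + 342 \cdot 33 = -12 + 11286 = 11274$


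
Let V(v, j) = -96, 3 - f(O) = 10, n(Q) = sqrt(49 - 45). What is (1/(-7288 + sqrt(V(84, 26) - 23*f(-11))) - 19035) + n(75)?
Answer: -1010935499295/53114879 - sqrt(65)/53114879 ≈ -19033.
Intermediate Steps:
n(Q) = 2 (n(Q) = sqrt(4) = 2)
f(O) = -7 (f(O) = 3 - 1*10 = 3 - 10 = -7)
(1/(-7288 + sqrt(V(84, 26) - 23*f(-11))) - 19035) + n(75) = (1/(-7288 + sqrt(-96 - 23*(-7))) - 19035) + 2 = (1/(-7288 + sqrt(-96 + 161)) - 19035) + 2 = (1/(-7288 + sqrt(65)) - 19035) + 2 = (-19035 + 1/(-7288 + sqrt(65))) + 2 = -19033 + 1/(-7288 + sqrt(65))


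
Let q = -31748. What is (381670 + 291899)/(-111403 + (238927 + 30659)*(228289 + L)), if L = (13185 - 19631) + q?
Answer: 51813/3942064559 ≈ 1.3144e-5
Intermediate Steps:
L = -38194 (L = (13185 - 19631) - 31748 = -6446 - 31748 = -38194)
(381670 + 291899)/(-111403 + (238927 + 30659)*(228289 + L)) = (381670 + 291899)/(-111403 + (238927 + 30659)*(228289 - 38194)) = 673569/(-111403 + 269586*190095) = 673569/(-111403 + 51246950670) = 673569/51246839267 = 673569*(1/51246839267) = 51813/3942064559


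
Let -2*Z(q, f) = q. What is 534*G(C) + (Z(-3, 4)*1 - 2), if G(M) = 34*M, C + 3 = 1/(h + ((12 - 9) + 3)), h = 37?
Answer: -4647979/86 ≈ -54046.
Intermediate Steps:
Z(q, f) = -q/2
C = -128/43 (C = -3 + 1/(37 + ((12 - 9) + 3)) = -3 + 1/(37 + (3 + 3)) = -3 + 1/(37 + 6) = -3 + 1/43 = -128/43 ≈ -2.9767)
534*G(C) + (Z(-3, 4)*1 - 2) = 534*(34*(-128/43)) + (-½*(-3)*1 - 2) = 534*(-4352/43) + ((3/2)*1 - 2) = -2323968/43 + (3/2 - 2) = -2323968/43 - ½ = -4647979/86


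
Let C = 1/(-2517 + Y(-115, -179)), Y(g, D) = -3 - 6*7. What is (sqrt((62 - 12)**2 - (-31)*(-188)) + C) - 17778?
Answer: -45547237/2562 + 16*I*sqrt(13) ≈ -17778.0 + 57.689*I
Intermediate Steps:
Y(g, D) = -45 (Y(g, D) = -3 - 42 = -45)
C = -1/2562 (C = 1/(-2517 - 45) = 1/(-2562) = -1/2562 ≈ -0.00039032)
(sqrt((62 - 12)**2 - (-31)*(-188)) + C) - 17778 = (sqrt((62 - 12)**2 - (-31)*(-188)) - 1/2562) - 17778 = (sqrt(50**2 - 1*5828) - 1/2562) - 17778 = (sqrt(2500 - 5828) - 1/2562) - 17778 = (sqrt(-3328) - 1/2562) - 17778 = (16*I*sqrt(13) - 1/2562) - 17778 = (-1/2562 + 16*I*sqrt(13)) - 17778 = -45547237/2562 + 16*I*sqrt(13)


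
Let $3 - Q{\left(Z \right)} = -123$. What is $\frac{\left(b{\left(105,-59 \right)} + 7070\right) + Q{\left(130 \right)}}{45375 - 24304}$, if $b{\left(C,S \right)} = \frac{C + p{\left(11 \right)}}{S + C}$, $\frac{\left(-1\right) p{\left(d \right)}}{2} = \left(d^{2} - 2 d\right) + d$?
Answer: $\frac{14387}{42142} \approx 0.34139$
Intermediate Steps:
$p{\left(d \right)} = - 2 d^{2} + 2 d$ ($p{\left(d \right)} = - 2 \left(\left(d^{2} - 2 d\right) + d\right) = - 2 \left(d^{2} - d\right) = - 2 d^{2} + 2 d$)
$b{\left(C,S \right)} = \frac{-220 + C}{C + S}$ ($b{\left(C,S \right)} = \frac{C + 2 \cdot 11 \left(1 - 11\right)}{S + C} = \frac{C + 2 \cdot 11 \left(1 - 11\right)}{C + S} = \frac{C + 2 \cdot 11 \left(-10\right)}{C + S} = \frac{C - 220}{C + S} = \frac{-220 + C}{C + S}$)
$Q{\left(Z \right)} = 126$ ($Q{\left(Z \right)} = 3 - -123 = 3 + 123 = 126$)
$\frac{\left(b{\left(105,-59 \right)} + 7070\right) + Q{\left(130 \right)}}{45375 - 24304} = \frac{\left(\frac{-220 + 105}{105 - 59} + 7070\right) + 126}{45375 - 24304} = \frac{\left(\frac{1}{46} \left(-115\right) + 7070\right) + 126}{21071} = \left(\left(\frac{1}{46} \left(-115\right) + 7070\right) + 126\right) \frac{1}{21071} = \left(\left(- \frac{5}{2} + 7070\right) + 126\right) \frac{1}{21071} = \left(\frac{14135}{2} + 126\right) \frac{1}{21071} = \frac{14387}{2} \cdot \frac{1}{21071} = \frac{14387}{42142}$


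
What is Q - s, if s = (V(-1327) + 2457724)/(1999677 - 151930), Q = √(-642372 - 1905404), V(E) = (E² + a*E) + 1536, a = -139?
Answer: -400422/167977 + 88*I*√329 ≈ -2.3838 + 1596.2*I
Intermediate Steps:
V(E) = 1536 + E² - 139*E (V(E) = (E² - 139*E) + 1536 = 1536 + E² - 139*E)
Q = 88*I*√329 (Q = √(-2547776) = 88*I*√329 ≈ 1596.2*I)
s = 400422/167977 (s = ((1536 + (-1327)² - 139*(-1327)) + 2457724)/(1999677 - 151930) = ((1536 + 1760929 + 184453) + 2457724)/1847747 = (1946918 + 2457724)*(1/1847747) = 4404642*(1/1847747) = 400422/167977 ≈ 2.3838)
Q - s = 88*I*√329 - 1*400422/167977 = 88*I*√329 - 400422/167977 = -400422/167977 + 88*I*√329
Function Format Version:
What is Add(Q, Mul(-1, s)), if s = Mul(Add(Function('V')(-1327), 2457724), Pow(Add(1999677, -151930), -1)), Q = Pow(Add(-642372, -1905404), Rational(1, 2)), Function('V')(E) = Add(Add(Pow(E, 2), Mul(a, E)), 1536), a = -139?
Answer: Add(Rational(-400422, 167977), Mul(88, I, Pow(329, Rational(1, 2)))) ≈ Add(-2.3838, Mul(1596.2, I))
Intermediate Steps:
Function('V')(E) = Add(1536, Pow(E, 2), Mul(-139, E)) (Function('V')(E) = Add(Add(Pow(E, 2), Mul(-139, E)), 1536) = Add(1536, Pow(E, 2), Mul(-139, E)))
Q = Mul(88, I, Pow(329, Rational(1, 2))) (Q = Pow(-2547776, Rational(1, 2)) = Mul(88, I, Pow(329, Rational(1, 2))) ≈ Mul(1596.2, I))
s = Rational(400422, 167977) (s = Mul(Add(Add(1536, Pow(-1327, 2), Mul(-139, -1327)), 2457724), Pow(Add(1999677, -151930), -1)) = Mul(Add(Add(1536, 1760929, 184453), 2457724), Pow(1847747, -1)) = Mul(Add(1946918, 2457724), Rational(1, 1847747)) = Mul(4404642, Rational(1, 1847747)) = Rational(400422, 167977) ≈ 2.3838)
Add(Q, Mul(-1, s)) = Add(Mul(88, I, Pow(329, Rational(1, 2))), Mul(-1, Rational(400422, 167977))) = Add(Mul(88, I, Pow(329, Rational(1, 2))), Rational(-400422, 167977)) = Add(Rational(-400422, 167977), Mul(88, I, Pow(329, Rational(1, 2))))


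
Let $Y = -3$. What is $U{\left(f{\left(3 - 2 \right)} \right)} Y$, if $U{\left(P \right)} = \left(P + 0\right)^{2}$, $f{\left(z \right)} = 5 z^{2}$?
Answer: $-75$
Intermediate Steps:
$U{\left(P \right)} = P^{2}$
$U{\left(f{\left(3 - 2 \right)} \right)} Y = \left(5 \left(3 - 2\right)^{2}\right)^{2} \left(-3\right) = \left(5 \cdot 1^{2}\right)^{2} \left(-3\right) = \left(5 \cdot 1\right)^{2} \left(-3\right) = 5^{2} \left(-3\right) = 25 \left(-3\right) = -75$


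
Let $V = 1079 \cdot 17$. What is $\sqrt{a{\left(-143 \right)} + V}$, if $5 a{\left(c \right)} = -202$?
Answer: $\frac{\sqrt{457565}}{5} \approx 135.29$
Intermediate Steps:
$V = 18343$
$a{\left(c \right)} = - \frac{202}{5}$ ($a{\left(c \right)} = \frac{1}{5} \left(-202\right) = - \frac{202}{5}$)
$\sqrt{a{\left(-143 \right)} + V} = \sqrt{- \frac{202}{5} + 18343} = \sqrt{\frac{91513}{5}} = \frac{\sqrt{457565}}{5}$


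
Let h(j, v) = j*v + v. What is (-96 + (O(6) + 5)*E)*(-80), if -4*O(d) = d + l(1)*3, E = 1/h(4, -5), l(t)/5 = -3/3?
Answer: 38516/5 ≈ 7703.2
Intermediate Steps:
l(t) = -5 (l(t) = 5*(-3/3) = 5*(-3*⅓) = 5*(-1) = -5)
h(j, v) = v + j*v
E = -1/25 (E = 1/(-5*(1 + 4)) = 1/(-5*5) = 1/(-25) = -1/25 ≈ -0.040000)
O(d) = 15/4 - d/4 (O(d) = -(d - 5*3)/4 = -(d - 15)/4 = -(-15 + d)/4 = 15/4 - d/4)
(-96 + (O(6) + 5)*E)*(-80) = (-96 + ((15/4 - ¼*6) + 5)*(-1/25))*(-80) = (-96 + ((15/4 - 3/2) + 5)*(-1/25))*(-80) = (-96 + (9/4 + 5)*(-1/25))*(-80) = (-96 + (29/4)*(-1/25))*(-80) = (-96 - 29/100)*(-80) = -9629/100*(-80) = 38516/5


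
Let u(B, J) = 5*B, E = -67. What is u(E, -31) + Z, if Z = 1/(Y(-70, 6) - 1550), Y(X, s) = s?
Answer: -517241/1544 ≈ -335.00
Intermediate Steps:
Z = -1/1544 (Z = 1/(6 - 1550) = 1/(-1544) = -1/1544 ≈ -0.00064767)
u(E, -31) + Z = 5*(-67) - 1/1544 = -335 - 1/1544 = -517241/1544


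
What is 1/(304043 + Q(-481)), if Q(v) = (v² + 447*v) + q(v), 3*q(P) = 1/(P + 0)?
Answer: 1443/462332870 ≈ 3.1211e-6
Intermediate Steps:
q(P) = 1/(3*P) (q(P) = 1/(3*(P + 0)) = 1/(3*P))
Q(v) = v² + 447*v + 1/(3*v) (Q(v) = (v² + 447*v) + 1/(3*v) = v² + 447*v + 1/(3*v))
1/(304043 + Q(-481)) = 1/(304043 + ((-481)² + 447*(-481) + (⅓)/(-481))) = 1/(304043 + (231361 - 215007 + (⅓)*(-1/481))) = 1/(304043 + (231361 - 215007 - 1/1443)) = 1/(304043 + 23598821/1443) = 1/(462332870/1443) = 1443/462332870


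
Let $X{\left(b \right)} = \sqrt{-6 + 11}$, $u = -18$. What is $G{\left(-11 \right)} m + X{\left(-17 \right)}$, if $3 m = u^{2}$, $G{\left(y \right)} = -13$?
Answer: $-1404 + \sqrt{5} \approx -1401.8$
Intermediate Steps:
$X{\left(b \right)} = \sqrt{5}$
$m = 108$ ($m = \frac{\left(-18\right)^{2}}{3} = \frac{1}{3} \cdot 324 = 108$)
$G{\left(-11 \right)} m + X{\left(-17 \right)} = \left(-13\right) 108 + \sqrt{5} = -1404 + \sqrt{5}$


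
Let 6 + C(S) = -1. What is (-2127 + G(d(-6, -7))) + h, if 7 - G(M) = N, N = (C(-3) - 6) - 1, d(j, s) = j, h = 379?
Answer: -1727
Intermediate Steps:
C(S) = -7 (C(S) = -6 - 1 = -7)
N = -14 (N = (-7 - 6) - 1 = -13 - 1 = -14)
G(M) = 21 (G(M) = 7 - 1*(-14) = 7 + 14 = 21)
(-2127 + G(d(-6, -7))) + h = (-2127 + 21) + 379 = -2106 + 379 = -1727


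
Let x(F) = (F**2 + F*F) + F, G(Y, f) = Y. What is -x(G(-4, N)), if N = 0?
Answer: -28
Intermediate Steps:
x(F) = F + 2*F**2 (x(F) = (F**2 + F**2) + F = 2*F**2 + F = F + 2*F**2)
-x(G(-4, N)) = -(-4)*(1 + 2*(-4)) = -(-4)*(1 - 8) = -(-4)*(-7) = -1*28 = -28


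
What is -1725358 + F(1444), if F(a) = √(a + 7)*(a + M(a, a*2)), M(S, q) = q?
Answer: -1725358 + 4332*√1451 ≈ -1.5603e+6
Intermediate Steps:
F(a) = 3*a*√(7 + a) (F(a) = √(a + 7)*(a + a*2) = √(7 + a)*(a + 2*a) = √(7 + a)*(3*a) = 3*a*√(7 + a))
-1725358 + F(1444) = -1725358 + 3*1444*√(7 + 1444) = -1725358 + 3*1444*√1451 = -1725358 + 4332*√1451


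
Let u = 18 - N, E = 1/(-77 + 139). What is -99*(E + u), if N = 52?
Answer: 208593/62 ≈ 3364.4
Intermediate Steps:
E = 1/62 ≈ 0.016129
u = -34 (u = 18 - 1*52 = 18 - 52 = -34)
-99*(E + u) = -99*(1/62 - 34) = -99*(-2107/62) = 208593/62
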